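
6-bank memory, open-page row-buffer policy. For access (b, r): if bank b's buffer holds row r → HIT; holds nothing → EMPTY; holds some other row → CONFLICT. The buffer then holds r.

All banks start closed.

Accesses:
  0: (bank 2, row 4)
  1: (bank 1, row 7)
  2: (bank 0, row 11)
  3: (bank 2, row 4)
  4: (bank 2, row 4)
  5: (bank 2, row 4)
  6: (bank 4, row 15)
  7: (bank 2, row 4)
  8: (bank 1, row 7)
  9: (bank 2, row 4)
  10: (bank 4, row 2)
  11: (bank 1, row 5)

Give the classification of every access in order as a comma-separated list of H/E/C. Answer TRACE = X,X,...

TRACE = E,E,E,H,H,H,E,H,H,H,C,C

0: bank 2 row 4 — prev None → EMPTY
1: bank 1 row 7 — prev None → EMPTY
2: bank 0 row 11 — prev None → EMPTY
3: bank 2 row 4 — prev 4 → HIT
4: bank 2 row 4 — prev 4 → HIT
5: bank 2 row 4 — prev 4 → HIT
6: bank 4 row 15 — prev None → EMPTY
7: bank 2 row 4 — prev 4 → HIT
8: bank 1 row 7 — prev 7 → HIT
9: bank 2 row 4 — prev 4 → HIT
10: bank 4 row 2 — prev 15 → CONFLICT
11: bank 1 row 5 — prev 7 → CONFLICT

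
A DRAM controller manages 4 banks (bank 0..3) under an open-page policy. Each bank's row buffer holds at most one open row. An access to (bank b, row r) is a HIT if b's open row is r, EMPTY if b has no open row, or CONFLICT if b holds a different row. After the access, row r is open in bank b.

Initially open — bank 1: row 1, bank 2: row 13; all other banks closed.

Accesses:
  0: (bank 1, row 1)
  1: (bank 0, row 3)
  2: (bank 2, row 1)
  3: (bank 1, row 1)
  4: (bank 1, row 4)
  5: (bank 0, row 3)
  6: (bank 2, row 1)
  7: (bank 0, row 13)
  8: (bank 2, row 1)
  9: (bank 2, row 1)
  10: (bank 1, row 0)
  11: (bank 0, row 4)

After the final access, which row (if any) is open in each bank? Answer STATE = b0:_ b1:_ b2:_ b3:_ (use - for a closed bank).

STATE = b0:4 b1:0 b2:1 b3:-

0: bank 1 row 1 — prev 1 → HIT
1: bank 0 row 3 — prev None → EMPTY
2: bank 2 row 1 — prev 13 → CONFLICT
3: bank 1 row 1 — prev 1 → HIT
4: bank 1 row 4 — prev 1 → CONFLICT
5: bank 0 row 3 — prev 3 → HIT
6: bank 2 row 1 — prev 1 → HIT
7: bank 0 row 13 — prev 3 → CONFLICT
8: bank 2 row 1 — prev 1 → HIT
9: bank 2 row 1 — prev 1 → HIT
10: bank 1 row 0 — prev 4 → CONFLICT
11: bank 0 row 4 — prev 13 → CONFLICT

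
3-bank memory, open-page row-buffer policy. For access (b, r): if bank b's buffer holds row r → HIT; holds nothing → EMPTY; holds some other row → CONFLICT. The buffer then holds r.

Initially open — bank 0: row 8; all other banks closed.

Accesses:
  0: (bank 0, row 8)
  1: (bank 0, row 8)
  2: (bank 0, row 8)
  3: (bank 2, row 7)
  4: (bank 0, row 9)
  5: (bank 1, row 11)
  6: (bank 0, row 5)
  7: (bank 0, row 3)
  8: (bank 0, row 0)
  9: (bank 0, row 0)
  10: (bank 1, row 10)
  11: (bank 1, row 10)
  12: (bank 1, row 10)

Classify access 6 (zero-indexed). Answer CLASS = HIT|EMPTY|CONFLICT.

  [0] b0 r8: had r8 ⇒ H
  [1] b0 r8: had r8 ⇒ H
  [2] b0 r8: had r8 ⇒ H
  [3] b2 r7: no row ⇒ E
  [4] b0 r9: had r8 ⇒ C
  [5] b1 r11: no row ⇒ E
  [6] b0 r5: had r9 ⇒ C
  [7] b0 r3: had r5 ⇒ C
  [8] b0 r0: had r3 ⇒ C
  [9] b0 r0: had r0 ⇒ H
  [10] b1 r10: had r11 ⇒ C
  [11] b1 r10: had r10 ⇒ H
  [12] b1 r10: had r10 ⇒ H

CLASS = CONFLICT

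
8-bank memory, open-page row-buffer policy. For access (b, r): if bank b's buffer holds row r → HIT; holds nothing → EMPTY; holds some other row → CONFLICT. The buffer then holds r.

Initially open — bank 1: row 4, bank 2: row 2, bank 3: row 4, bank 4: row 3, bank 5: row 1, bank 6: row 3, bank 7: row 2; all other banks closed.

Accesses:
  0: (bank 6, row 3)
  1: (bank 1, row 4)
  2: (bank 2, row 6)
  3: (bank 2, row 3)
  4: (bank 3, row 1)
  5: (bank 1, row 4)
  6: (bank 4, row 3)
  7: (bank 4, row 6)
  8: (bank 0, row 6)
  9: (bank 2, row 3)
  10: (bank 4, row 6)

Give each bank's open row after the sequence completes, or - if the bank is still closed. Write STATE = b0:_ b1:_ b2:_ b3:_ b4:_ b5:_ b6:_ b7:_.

#0 (6,3) H  (was 3)
#1 (1,4) H  (was 4)
#2 (2,6) C  (was 2)
#3 (2,3) C  (was 6)
#4 (3,1) C  (was 4)
#5 (1,4) H  (was 4)
#6 (4,3) H  (was 3)
#7 (4,6) C  (was 3)
#8 (0,6) E
#9 (2,3) H  (was 3)
#10 (4,6) H  (was 6)

STATE = b0:6 b1:4 b2:3 b3:1 b4:6 b5:1 b6:3 b7:2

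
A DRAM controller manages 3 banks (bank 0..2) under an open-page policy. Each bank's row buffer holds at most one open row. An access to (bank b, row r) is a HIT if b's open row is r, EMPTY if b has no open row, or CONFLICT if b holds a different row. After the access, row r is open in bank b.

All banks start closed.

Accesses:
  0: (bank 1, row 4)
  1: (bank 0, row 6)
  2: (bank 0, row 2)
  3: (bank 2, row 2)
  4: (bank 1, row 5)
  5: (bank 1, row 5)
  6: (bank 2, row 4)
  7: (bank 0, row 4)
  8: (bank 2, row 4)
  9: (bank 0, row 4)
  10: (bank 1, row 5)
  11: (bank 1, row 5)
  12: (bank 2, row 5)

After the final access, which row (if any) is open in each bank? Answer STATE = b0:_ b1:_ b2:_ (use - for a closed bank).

  [0] b1 r4: no row ⇒ E
  [1] b0 r6: no row ⇒ E
  [2] b0 r2: had r6 ⇒ C
  [3] b2 r2: no row ⇒ E
  [4] b1 r5: had r4 ⇒ C
  [5] b1 r5: had r5 ⇒ H
  [6] b2 r4: had r2 ⇒ C
  [7] b0 r4: had r2 ⇒ C
  [8] b2 r4: had r4 ⇒ H
  [9] b0 r4: had r4 ⇒ H
  [10] b1 r5: had r5 ⇒ H
  [11] b1 r5: had r5 ⇒ H
  [12] b2 r5: had r4 ⇒ C

STATE = b0:4 b1:5 b2:5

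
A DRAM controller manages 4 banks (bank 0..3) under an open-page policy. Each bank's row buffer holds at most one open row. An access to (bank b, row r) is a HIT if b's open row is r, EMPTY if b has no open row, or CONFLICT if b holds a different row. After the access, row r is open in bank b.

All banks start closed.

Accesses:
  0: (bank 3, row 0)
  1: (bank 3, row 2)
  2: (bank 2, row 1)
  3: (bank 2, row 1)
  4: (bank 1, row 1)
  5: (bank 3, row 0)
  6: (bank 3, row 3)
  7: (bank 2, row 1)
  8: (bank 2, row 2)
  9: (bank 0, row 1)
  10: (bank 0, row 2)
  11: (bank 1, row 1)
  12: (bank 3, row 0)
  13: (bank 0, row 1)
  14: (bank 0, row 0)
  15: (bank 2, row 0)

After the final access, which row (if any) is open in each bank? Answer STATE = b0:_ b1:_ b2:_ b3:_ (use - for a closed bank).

step 0: bank3 None->0 [EMPTY]
step 1: bank3 0->2 [CONFLICT]
step 2: bank2 None->1 [EMPTY]
step 3: bank2 1->1 [HIT]
step 4: bank1 None->1 [EMPTY]
step 5: bank3 2->0 [CONFLICT]
step 6: bank3 0->3 [CONFLICT]
step 7: bank2 1->1 [HIT]
step 8: bank2 1->2 [CONFLICT]
step 9: bank0 None->1 [EMPTY]
step 10: bank0 1->2 [CONFLICT]
step 11: bank1 1->1 [HIT]
step 12: bank3 3->0 [CONFLICT]
step 13: bank0 2->1 [CONFLICT]
step 14: bank0 1->0 [CONFLICT]
step 15: bank2 2->0 [CONFLICT]

STATE = b0:0 b1:1 b2:0 b3:0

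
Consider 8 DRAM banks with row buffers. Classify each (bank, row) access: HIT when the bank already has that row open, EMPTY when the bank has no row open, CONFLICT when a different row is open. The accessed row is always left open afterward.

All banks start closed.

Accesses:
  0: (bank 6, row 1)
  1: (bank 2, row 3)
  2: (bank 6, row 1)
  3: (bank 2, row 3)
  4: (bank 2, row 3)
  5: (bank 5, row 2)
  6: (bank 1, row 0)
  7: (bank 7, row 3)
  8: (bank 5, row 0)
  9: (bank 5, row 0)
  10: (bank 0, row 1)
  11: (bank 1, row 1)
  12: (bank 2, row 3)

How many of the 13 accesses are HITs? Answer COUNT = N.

COUNT = 5

step 0: bank6 None->1 [EMPTY]
step 1: bank2 None->3 [EMPTY]
step 2: bank6 1->1 [HIT]
step 3: bank2 3->3 [HIT]
step 4: bank2 3->3 [HIT]
step 5: bank5 None->2 [EMPTY]
step 6: bank1 None->0 [EMPTY]
step 7: bank7 None->3 [EMPTY]
step 8: bank5 2->0 [CONFLICT]
step 9: bank5 0->0 [HIT]
step 10: bank0 None->1 [EMPTY]
step 11: bank1 0->1 [CONFLICT]
step 12: bank2 3->3 [HIT]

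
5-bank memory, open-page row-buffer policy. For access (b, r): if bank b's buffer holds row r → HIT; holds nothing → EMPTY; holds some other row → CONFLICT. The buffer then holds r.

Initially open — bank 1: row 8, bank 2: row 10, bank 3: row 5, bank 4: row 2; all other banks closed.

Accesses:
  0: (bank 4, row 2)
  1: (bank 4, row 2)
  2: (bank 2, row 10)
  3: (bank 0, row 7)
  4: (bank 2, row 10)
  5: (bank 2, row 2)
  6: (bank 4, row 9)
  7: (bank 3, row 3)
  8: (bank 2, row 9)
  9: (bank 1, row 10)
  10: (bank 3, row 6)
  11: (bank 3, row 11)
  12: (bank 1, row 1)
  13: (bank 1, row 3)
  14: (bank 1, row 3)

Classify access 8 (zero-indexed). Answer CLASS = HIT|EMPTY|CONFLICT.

#0 (4,2) H  (was 2)
#1 (4,2) H  (was 2)
#2 (2,10) H  (was 10)
#3 (0,7) E
#4 (2,10) H  (was 10)
#5 (2,2) C  (was 10)
#6 (4,9) C  (was 2)
#7 (3,3) C  (was 5)
#8 (2,9) C  (was 2)
#9 (1,10) C  (was 8)
#10 (3,6) C  (was 3)
#11 (3,11) C  (was 6)
#12 (1,1) C  (was 10)
#13 (1,3) C  (was 1)
#14 (1,3) H  (was 3)

CLASS = CONFLICT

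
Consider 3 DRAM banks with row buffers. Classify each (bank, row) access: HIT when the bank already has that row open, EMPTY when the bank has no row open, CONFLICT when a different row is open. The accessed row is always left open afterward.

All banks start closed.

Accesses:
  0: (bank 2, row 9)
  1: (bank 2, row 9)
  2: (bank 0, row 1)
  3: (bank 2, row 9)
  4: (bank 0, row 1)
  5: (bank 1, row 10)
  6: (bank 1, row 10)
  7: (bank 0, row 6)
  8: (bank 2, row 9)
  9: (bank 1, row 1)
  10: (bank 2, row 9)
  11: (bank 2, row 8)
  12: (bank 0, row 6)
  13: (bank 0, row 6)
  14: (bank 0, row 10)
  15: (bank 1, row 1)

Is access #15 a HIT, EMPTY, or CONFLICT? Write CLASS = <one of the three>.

CLASS = HIT

  [0] b2 r9: no row ⇒ E
  [1] b2 r9: had r9 ⇒ H
  [2] b0 r1: no row ⇒ E
  [3] b2 r9: had r9 ⇒ H
  [4] b0 r1: had r1 ⇒ H
  [5] b1 r10: no row ⇒ E
  [6] b1 r10: had r10 ⇒ H
  [7] b0 r6: had r1 ⇒ C
  [8] b2 r9: had r9 ⇒ H
  [9] b1 r1: had r10 ⇒ C
  [10] b2 r9: had r9 ⇒ H
  [11] b2 r8: had r9 ⇒ C
  [12] b0 r6: had r6 ⇒ H
  [13] b0 r6: had r6 ⇒ H
  [14] b0 r10: had r6 ⇒ C
  [15] b1 r1: had r1 ⇒ H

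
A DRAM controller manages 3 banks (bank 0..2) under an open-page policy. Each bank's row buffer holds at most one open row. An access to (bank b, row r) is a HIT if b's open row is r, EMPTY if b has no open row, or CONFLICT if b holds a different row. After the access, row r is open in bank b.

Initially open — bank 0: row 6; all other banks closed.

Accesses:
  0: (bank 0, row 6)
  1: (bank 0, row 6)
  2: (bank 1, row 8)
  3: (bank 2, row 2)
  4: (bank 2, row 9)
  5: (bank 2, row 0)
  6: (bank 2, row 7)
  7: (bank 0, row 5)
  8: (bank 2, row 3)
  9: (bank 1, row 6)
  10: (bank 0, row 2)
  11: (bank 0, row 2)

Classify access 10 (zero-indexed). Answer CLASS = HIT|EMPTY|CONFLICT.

CLASS = CONFLICT

  [0] b0 r6: had r6 ⇒ H
  [1] b0 r6: had r6 ⇒ H
  [2] b1 r8: no row ⇒ E
  [3] b2 r2: no row ⇒ E
  [4] b2 r9: had r2 ⇒ C
  [5] b2 r0: had r9 ⇒ C
  [6] b2 r7: had r0 ⇒ C
  [7] b0 r5: had r6 ⇒ C
  [8] b2 r3: had r7 ⇒ C
  [9] b1 r6: had r8 ⇒ C
  [10] b0 r2: had r5 ⇒ C
  [11] b0 r2: had r2 ⇒ H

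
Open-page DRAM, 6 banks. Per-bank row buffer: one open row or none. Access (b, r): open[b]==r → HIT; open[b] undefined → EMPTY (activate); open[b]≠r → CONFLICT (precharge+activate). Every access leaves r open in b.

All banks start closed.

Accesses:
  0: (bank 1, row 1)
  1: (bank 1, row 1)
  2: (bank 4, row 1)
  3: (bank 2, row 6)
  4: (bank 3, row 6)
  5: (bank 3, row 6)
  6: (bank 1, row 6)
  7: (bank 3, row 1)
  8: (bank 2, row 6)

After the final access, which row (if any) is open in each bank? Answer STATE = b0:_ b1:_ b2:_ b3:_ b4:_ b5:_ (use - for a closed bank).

STATE = b0:- b1:6 b2:6 b3:1 b4:1 b5:-

step 0: bank1 None->1 [EMPTY]
step 1: bank1 1->1 [HIT]
step 2: bank4 None->1 [EMPTY]
step 3: bank2 None->6 [EMPTY]
step 4: bank3 None->6 [EMPTY]
step 5: bank3 6->6 [HIT]
step 6: bank1 1->6 [CONFLICT]
step 7: bank3 6->1 [CONFLICT]
step 8: bank2 6->6 [HIT]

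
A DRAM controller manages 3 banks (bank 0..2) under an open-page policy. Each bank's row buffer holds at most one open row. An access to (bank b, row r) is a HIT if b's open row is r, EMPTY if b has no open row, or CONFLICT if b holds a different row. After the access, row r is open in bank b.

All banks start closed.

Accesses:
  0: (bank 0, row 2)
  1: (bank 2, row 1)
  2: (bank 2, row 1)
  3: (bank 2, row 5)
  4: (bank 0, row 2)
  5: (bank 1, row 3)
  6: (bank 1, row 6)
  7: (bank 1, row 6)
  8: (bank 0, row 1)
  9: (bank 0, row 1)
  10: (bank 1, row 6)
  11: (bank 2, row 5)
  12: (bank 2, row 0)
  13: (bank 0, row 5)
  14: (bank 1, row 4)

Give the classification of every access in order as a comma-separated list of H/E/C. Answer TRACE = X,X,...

  [0] b0 r2: no row ⇒ E
  [1] b2 r1: no row ⇒ E
  [2] b2 r1: had r1 ⇒ H
  [3] b2 r5: had r1 ⇒ C
  [4] b0 r2: had r2 ⇒ H
  [5] b1 r3: no row ⇒ E
  [6] b1 r6: had r3 ⇒ C
  [7] b1 r6: had r6 ⇒ H
  [8] b0 r1: had r2 ⇒ C
  [9] b0 r1: had r1 ⇒ H
  [10] b1 r6: had r6 ⇒ H
  [11] b2 r5: had r5 ⇒ H
  [12] b2 r0: had r5 ⇒ C
  [13] b0 r5: had r1 ⇒ C
  [14] b1 r4: had r6 ⇒ C

TRACE = E,E,H,C,H,E,C,H,C,H,H,H,C,C,C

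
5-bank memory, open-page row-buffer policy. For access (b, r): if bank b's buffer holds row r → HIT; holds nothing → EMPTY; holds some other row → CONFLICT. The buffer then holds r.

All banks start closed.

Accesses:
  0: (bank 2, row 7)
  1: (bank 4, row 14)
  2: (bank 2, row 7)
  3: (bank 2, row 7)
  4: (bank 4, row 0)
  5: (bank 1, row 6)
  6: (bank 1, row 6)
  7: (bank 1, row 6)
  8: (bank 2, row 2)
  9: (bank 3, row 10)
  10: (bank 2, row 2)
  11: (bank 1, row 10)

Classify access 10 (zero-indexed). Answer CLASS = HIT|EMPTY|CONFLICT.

step 0: bank2 None->7 [EMPTY]
step 1: bank4 None->14 [EMPTY]
step 2: bank2 7->7 [HIT]
step 3: bank2 7->7 [HIT]
step 4: bank4 14->0 [CONFLICT]
step 5: bank1 None->6 [EMPTY]
step 6: bank1 6->6 [HIT]
step 7: bank1 6->6 [HIT]
step 8: bank2 7->2 [CONFLICT]
step 9: bank3 None->10 [EMPTY]
step 10: bank2 2->2 [HIT]
step 11: bank1 6->10 [CONFLICT]

CLASS = HIT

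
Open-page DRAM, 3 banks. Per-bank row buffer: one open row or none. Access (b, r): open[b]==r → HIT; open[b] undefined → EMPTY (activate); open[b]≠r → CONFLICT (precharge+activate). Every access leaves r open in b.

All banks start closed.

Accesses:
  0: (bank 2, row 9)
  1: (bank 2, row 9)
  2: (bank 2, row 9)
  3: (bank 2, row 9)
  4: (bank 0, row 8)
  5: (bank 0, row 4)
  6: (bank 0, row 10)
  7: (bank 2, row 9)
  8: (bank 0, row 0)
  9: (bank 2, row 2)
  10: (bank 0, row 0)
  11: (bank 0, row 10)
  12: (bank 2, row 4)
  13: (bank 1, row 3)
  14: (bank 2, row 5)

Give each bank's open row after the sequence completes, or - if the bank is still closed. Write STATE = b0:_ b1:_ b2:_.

step 0: bank2 None->9 [EMPTY]
step 1: bank2 9->9 [HIT]
step 2: bank2 9->9 [HIT]
step 3: bank2 9->9 [HIT]
step 4: bank0 None->8 [EMPTY]
step 5: bank0 8->4 [CONFLICT]
step 6: bank0 4->10 [CONFLICT]
step 7: bank2 9->9 [HIT]
step 8: bank0 10->0 [CONFLICT]
step 9: bank2 9->2 [CONFLICT]
step 10: bank0 0->0 [HIT]
step 11: bank0 0->10 [CONFLICT]
step 12: bank2 2->4 [CONFLICT]
step 13: bank1 None->3 [EMPTY]
step 14: bank2 4->5 [CONFLICT]

STATE = b0:10 b1:3 b2:5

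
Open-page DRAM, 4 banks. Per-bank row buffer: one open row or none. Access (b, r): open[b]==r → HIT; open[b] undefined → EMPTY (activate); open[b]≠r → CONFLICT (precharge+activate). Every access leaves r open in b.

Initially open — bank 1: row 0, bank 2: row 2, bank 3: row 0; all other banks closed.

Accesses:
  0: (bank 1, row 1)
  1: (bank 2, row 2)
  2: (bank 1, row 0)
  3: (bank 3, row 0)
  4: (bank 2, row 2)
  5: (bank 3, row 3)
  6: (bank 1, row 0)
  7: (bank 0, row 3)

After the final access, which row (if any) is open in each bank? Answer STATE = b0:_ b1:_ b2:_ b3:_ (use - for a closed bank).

  [0] b1 r1: had r0 ⇒ C
  [1] b2 r2: had r2 ⇒ H
  [2] b1 r0: had r1 ⇒ C
  [3] b3 r0: had r0 ⇒ H
  [4] b2 r2: had r2 ⇒ H
  [5] b3 r3: had r0 ⇒ C
  [6] b1 r0: had r0 ⇒ H
  [7] b0 r3: no row ⇒ E

STATE = b0:3 b1:0 b2:2 b3:3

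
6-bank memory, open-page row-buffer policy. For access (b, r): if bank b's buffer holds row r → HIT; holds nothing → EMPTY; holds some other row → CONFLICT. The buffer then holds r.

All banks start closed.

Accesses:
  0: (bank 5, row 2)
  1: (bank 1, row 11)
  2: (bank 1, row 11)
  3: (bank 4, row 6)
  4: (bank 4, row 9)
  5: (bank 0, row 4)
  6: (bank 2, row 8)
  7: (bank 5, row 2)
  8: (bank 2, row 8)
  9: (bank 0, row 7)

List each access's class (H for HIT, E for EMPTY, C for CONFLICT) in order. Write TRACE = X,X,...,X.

0: bank 5 row 2 — prev None → EMPTY
1: bank 1 row 11 — prev None → EMPTY
2: bank 1 row 11 — prev 11 → HIT
3: bank 4 row 6 — prev None → EMPTY
4: bank 4 row 9 — prev 6 → CONFLICT
5: bank 0 row 4 — prev None → EMPTY
6: bank 2 row 8 — prev None → EMPTY
7: bank 5 row 2 — prev 2 → HIT
8: bank 2 row 8 — prev 8 → HIT
9: bank 0 row 7 — prev 4 → CONFLICT

TRACE = E,E,H,E,C,E,E,H,H,C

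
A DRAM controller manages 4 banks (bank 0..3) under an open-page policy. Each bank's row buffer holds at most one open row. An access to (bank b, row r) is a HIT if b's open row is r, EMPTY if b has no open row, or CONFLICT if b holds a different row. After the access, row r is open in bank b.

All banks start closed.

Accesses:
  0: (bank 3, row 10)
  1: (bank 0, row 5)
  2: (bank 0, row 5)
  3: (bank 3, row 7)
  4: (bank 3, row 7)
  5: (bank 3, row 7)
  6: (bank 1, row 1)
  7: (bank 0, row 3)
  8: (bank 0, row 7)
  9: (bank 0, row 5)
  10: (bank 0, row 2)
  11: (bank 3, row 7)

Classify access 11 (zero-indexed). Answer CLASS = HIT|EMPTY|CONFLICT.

0: bank 3 row 10 — prev None → EMPTY
1: bank 0 row 5 — prev None → EMPTY
2: bank 0 row 5 — prev 5 → HIT
3: bank 3 row 7 — prev 10 → CONFLICT
4: bank 3 row 7 — prev 7 → HIT
5: bank 3 row 7 — prev 7 → HIT
6: bank 1 row 1 — prev None → EMPTY
7: bank 0 row 3 — prev 5 → CONFLICT
8: bank 0 row 7 — prev 3 → CONFLICT
9: bank 0 row 5 — prev 7 → CONFLICT
10: bank 0 row 2 — prev 5 → CONFLICT
11: bank 3 row 7 — prev 7 → HIT

CLASS = HIT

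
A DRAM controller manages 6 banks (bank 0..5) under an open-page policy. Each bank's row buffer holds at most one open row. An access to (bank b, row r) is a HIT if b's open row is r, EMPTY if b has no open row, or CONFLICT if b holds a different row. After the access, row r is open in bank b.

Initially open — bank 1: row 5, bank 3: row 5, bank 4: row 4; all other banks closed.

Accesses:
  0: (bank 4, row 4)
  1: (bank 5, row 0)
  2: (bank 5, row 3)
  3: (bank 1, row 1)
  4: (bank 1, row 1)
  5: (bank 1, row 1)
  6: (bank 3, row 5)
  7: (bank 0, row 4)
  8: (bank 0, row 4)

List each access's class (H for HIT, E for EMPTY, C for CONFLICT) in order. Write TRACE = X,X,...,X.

#0 (4,4) H  (was 4)
#1 (5,0) E
#2 (5,3) C  (was 0)
#3 (1,1) C  (was 5)
#4 (1,1) H  (was 1)
#5 (1,1) H  (was 1)
#6 (3,5) H  (was 5)
#7 (0,4) E
#8 (0,4) H  (was 4)

TRACE = H,E,C,C,H,H,H,E,H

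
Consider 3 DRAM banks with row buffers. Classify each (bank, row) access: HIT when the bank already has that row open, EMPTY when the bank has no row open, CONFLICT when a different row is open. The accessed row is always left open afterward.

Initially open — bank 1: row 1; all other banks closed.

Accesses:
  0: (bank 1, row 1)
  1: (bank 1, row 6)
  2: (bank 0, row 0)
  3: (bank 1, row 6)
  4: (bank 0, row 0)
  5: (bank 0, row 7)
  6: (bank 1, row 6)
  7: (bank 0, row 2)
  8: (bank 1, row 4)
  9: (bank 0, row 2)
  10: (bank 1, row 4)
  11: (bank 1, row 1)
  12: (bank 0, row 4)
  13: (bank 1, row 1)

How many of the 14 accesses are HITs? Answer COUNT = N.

step 0: bank1 1->1 [HIT]
step 1: bank1 1->6 [CONFLICT]
step 2: bank0 None->0 [EMPTY]
step 3: bank1 6->6 [HIT]
step 4: bank0 0->0 [HIT]
step 5: bank0 0->7 [CONFLICT]
step 6: bank1 6->6 [HIT]
step 7: bank0 7->2 [CONFLICT]
step 8: bank1 6->4 [CONFLICT]
step 9: bank0 2->2 [HIT]
step 10: bank1 4->4 [HIT]
step 11: bank1 4->1 [CONFLICT]
step 12: bank0 2->4 [CONFLICT]
step 13: bank1 1->1 [HIT]

COUNT = 7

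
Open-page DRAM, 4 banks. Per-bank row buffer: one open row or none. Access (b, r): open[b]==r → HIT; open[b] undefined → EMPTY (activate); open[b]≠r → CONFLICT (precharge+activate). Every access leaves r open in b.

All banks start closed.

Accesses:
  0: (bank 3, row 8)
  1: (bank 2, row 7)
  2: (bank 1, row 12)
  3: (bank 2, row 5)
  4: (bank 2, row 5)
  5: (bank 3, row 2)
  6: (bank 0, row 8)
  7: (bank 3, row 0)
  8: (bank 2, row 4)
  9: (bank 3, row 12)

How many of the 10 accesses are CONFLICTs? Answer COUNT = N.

COUNT = 5

step 0: bank3 None->8 [EMPTY]
step 1: bank2 None->7 [EMPTY]
step 2: bank1 None->12 [EMPTY]
step 3: bank2 7->5 [CONFLICT]
step 4: bank2 5->5 [HIT]
step 5: bank3 8->2 [CONFLICT]
step 6: bank0 None->8 [EMPTY]
step 7: bank3 2->0 [CONFLICT]
step 8: bank2 5->4 [CONFLICT]
step 9: bank3 0->12 [CONFLICT]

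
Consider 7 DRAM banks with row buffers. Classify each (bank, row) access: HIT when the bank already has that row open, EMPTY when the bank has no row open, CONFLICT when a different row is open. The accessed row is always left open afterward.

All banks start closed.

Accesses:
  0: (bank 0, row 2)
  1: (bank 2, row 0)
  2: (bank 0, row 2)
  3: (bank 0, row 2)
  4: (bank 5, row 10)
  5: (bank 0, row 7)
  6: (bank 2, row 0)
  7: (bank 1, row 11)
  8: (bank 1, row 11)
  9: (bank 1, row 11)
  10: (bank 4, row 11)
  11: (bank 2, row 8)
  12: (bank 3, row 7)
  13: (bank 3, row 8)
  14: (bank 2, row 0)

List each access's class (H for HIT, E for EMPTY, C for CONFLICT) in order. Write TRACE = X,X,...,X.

TRACE = E,E,H,H,E,C,H,E,H,H,E,C,E,C,C

0: bank 0 row 2 — prev None → EMPTY
1: bank 2 row 0 — prev None → EMPTY
2: bank 0 row 2 — prev 2 → HIT
3: bank 0 row 2 — prev 2 → HIT
4: bank 5 row 10 — prev None → EMPTY
5: bank 0 row 7 — prev 2 → CONFLICT
6: bank 2 row 0 — prev 0 → HIT
7: bank 1 row 11 — prev None → EMPTY
8: bank 1 row 11 — prev 11 → HIT
9: bank 1 row 11 — prev 11 → HIT
10: bank 4 row 11 — prev None → EMPTY
11: bank 2 row 8 — prev 0 → CONFLICT
12: bank 3 row 7 — prev None → EMPTY
13: bank 3 row 8 — prev 7 → CONFLICT
14: bank 2 row 0 — prev 8 → CONFLICT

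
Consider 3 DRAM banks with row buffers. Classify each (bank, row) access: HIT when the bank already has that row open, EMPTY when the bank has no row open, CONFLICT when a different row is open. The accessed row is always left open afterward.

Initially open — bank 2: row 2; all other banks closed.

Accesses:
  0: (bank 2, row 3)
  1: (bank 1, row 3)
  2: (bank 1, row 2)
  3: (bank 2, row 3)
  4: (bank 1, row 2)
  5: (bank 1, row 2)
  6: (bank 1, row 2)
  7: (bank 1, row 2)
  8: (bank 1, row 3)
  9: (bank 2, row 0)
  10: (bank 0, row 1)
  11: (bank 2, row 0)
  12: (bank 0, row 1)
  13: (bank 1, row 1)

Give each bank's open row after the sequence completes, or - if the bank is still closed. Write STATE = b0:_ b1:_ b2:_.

STATE = b0:1 b1:1 b2:0

0: bank 2 row 3 — prev 2 → CONFLICT
1: bank 1 row 3 — prev None → EMPTY
2: bank 1 row 2 — prev 3 → CONFLICT
3: bank 2 row 3 — prev 3 → HIT
4: bank 1 row 2 — prev 2 → HIT
5: bank 1 row 2 — prev 2 → HIT
6: bank 1 row 2 — prev 2 → HIT
7: bank 1 row 2 — prev 2 → HIT
8: bank 1 row 3 — prev 2 → CONFLICT
9: bank 2 row 0 — prev 3 → CONFLICT
10: bank 0 row 1 — prev None → EMPTY
11: bank 2 row 0 — prev 0 → HIT
12: bank 0 row 1 — prev 1 → HIT
13: bank 1 row 1 — prev 3 → CONFLICT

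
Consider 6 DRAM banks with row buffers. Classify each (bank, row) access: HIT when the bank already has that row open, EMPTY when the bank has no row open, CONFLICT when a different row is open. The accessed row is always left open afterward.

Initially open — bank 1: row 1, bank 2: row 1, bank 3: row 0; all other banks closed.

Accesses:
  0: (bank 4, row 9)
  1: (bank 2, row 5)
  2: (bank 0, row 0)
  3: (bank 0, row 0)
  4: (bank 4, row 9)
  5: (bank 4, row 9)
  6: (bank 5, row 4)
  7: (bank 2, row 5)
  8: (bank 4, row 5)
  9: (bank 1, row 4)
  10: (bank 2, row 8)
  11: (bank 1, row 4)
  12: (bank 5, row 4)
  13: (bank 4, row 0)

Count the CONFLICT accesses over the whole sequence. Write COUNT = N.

  [0] b4 r9: no row ⇒ E
  [1] b2 r5: had r1 ⇒ C
  [2] b0 r0: no row ⇒ E
  [3] b0 r0: had r0 ⇒ H
  [4] b4 r9: had r9 ⇒ H
  [5] b4 r9: had r9 ⇒ H
  [6] b5 r4: no row ⇒ E
  [7] b2 r5: had r5 ⇒ H
  [8] b4 r5: had r9 ⇒ C
  [9] b1 r4: had r1 ⇒ C
  [10] b2 r8: had r5 ⇒ C
  [11] b1 r4: had r4 ⇒ H
  [12] b5 r4: had r4 ⇒ H
  [13] b4 r0: had r5 ⇒ C

COUNT = 5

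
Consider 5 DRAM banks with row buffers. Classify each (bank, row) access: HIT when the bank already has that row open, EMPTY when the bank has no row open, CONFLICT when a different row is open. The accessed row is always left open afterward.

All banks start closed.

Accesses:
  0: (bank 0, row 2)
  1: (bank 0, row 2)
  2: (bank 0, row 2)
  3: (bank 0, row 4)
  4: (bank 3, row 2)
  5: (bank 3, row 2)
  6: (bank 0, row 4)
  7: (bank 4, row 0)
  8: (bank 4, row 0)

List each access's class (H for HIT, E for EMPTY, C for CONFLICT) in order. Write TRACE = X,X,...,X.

  [0] b0 r2: no row ⇒ E
  [1] b0 r2: had r2 ⇒ H
  [2] b0 r2: had r2 ⇒ H
  [3] b0 r4: had r2 ⇒ C
  [4] b3 r2: no row ⇒ E
  [5] b3 r2: had r2 ⇒ H
  [6] b0 r4: had r4 ⇒ H
  [7] b4 r0: no row ⇒ E
  [8] b4 r0: had r0 ⇒ H

TRACE = E,H,H,C,E,H,H,E,H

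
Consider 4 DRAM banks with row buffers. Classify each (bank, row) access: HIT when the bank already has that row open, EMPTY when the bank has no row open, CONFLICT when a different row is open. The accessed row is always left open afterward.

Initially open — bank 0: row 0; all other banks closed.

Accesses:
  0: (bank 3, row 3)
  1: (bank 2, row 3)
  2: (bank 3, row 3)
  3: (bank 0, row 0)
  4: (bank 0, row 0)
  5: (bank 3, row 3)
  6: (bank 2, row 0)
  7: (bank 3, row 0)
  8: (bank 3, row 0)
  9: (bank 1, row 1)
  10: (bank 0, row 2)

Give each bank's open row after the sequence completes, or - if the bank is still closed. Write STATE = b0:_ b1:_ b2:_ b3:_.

STATE = b0:2 b1:1 b2:0 b3:0

step 0: bank3 None->3 [EMPTY]
step 1: bank2 None->3 [EMPTY]
step 2: bank3 3->3 [HIT]
step 3: bank0 0->0 [HIT]
step 4: bank0 0->0 [HIT]
step 5: bank3 3->3 [HIT]
step 6: bank2 3->0 [CONFLICT]
step 7: bank3 3->0 [CONFLICT]
step 8: bank3 0->0 [HIT]
step 9: bank1 None->1 [EMPTY]
step 10: bank0 0->2 [CONFLICT]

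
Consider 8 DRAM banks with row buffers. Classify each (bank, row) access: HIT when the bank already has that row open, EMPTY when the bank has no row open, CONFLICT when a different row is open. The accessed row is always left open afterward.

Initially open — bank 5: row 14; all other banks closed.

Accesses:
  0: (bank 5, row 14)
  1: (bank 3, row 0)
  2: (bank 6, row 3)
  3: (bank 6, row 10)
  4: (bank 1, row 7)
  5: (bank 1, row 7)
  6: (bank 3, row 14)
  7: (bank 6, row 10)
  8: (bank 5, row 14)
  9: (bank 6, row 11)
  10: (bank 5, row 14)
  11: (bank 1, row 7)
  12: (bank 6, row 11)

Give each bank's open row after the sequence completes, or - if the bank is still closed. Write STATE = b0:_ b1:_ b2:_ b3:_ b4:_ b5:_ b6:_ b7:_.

STATE = b0:- b1:7 b2:- b3:14 b4:- b5:14 b6:11 b7:-

0: bank 5 row 14 — prev 14 → HIT
1: bank 3 row 0 — prev None → EMPTY
2: bank 6 row 3 — prev None → EMPTY
3: bank 6 row 10 — prev 3 → CONFLICT
4: bank 1 row 7 — prev None → EMPTY
5: bank 1 row 7 — prev 7 → HIT
6: bank 3 row 14 — prev 0 → CONFLICT
7: bank 6 row 10 — prev 10 → HIT
8: bank 5 row 14 — prev 14 → HIT
9: bank 6 row 11 — prev 10 → CONFLICT
10: bank 5 row 14 — prev 14 → HIT
11: bank 1 row 7 — prev 7 → HIT
12: bank 6 row 11 — prev 11 → HIT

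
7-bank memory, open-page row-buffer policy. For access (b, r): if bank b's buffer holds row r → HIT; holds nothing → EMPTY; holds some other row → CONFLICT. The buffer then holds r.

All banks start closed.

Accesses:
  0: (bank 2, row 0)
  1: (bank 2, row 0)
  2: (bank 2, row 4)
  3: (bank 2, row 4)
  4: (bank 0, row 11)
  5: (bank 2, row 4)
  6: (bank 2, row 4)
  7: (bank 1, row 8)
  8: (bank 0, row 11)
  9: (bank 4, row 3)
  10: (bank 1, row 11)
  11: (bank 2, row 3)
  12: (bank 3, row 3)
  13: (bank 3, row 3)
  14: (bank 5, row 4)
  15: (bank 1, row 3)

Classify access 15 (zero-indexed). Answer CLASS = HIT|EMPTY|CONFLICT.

CLASS = CONFLICT

  [0] b2 r0: no row ⇒ E
  [1] b2 r0: had r0 ⇒ H
  [2] b2 r4: had r0 ⇒ C
  [3] b2 r4: had r4 ⇒ H
  [4] b0 r11: no row ⇒ E
  [5] b2 r4: had r4 ⇒ H
  [6] b2 r4: had r4 ⇒ H
  [7] b1 r8: no row ⇒ E
  [8] b0 r11: had r11 ⇒ H
  [9] b4 r3: no row ⇒ E
  [10] b1 r11: had r8 ⇒ C
  [11] b2 r3: had r4 ⇒ C
  [12] b3 r3: no row ⇒ E
  [13] b3 r3: had r3 ⇒ H
  [14] b5 r4: no row ⇒ E
  [15] b1 r3: had r11 ⇒ C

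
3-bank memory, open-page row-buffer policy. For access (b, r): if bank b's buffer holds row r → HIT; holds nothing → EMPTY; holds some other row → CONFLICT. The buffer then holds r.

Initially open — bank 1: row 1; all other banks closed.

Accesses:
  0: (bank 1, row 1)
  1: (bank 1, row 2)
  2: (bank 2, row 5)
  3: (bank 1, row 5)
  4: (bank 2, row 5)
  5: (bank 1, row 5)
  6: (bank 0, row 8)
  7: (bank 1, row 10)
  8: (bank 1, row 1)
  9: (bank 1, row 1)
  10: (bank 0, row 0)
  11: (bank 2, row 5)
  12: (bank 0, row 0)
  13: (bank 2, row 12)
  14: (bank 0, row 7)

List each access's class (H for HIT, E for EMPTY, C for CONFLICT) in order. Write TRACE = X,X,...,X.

TRACE = H,C,E,C,H,H,E,C,C,H,C,H,H,C,C

step 0: bank1 1->1 [HIT]
step 1: bank1 1->2 [CONFLICT]
step 2: bank2 None->5 [EMPTY]
step 3: bank1 2->5 [CONFLICT]
step 4: bank2 5->5 [HIT]
step 5: bank1 5->5 [HIT]
step 6: bank0 None->8 [EMPTY]
step 7: bank1 5->10 [CONFLICT]
step 8: bank1 10->1 [CONFLICT]
step 9: bank1 1->1 [HIT]
step 10: bank0 8->0 [CONFLICT]
step 11: bank2 5->5 [HIT]
step 12: bank0 0->0 [HIT]
step 13: bank2 5->12 [CONFLICT]
step 14: bank0 0->7 [CONFLICT]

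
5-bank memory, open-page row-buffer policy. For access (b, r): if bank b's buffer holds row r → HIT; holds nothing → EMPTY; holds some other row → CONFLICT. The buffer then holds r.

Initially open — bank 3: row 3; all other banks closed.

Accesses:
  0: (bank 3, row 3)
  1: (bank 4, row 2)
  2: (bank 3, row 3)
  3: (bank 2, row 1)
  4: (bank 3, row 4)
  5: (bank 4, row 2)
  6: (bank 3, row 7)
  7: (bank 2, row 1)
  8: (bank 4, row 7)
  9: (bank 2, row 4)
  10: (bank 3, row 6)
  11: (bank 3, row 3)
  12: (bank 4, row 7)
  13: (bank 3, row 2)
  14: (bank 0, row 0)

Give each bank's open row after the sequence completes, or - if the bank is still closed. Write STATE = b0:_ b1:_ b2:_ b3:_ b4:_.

step 0: bank3 3->3 [HIT]
step 1: bank4 None->2 [EMPTY]
step 2: bank3 3->3 [HIT]
step 3: bank2 None->1 [EMPTY]
step 4: bank3 3->4 [CONFLICT]
step 5: bank4 2->2 [HIT]
step 6: bank3 4->7 [CONFLICT]
step 7: bank2 1->1 [HIT]
step 8: bank4 2->7 [CONFLICT]
step 9: bank2 1->4 [CONFLICT]
step 10: bank3 7->6 [CONFLICT]
step 11: bank3 6->3 [CONFLICT]
step 12: bank4 7->7 [HIT]
step 13: bank3 3->2 [CONFLICT]
step 14: bank0 None->0 [EMPTY]

STATE = b0:0 b1:- b2:4 b3:2 b4:7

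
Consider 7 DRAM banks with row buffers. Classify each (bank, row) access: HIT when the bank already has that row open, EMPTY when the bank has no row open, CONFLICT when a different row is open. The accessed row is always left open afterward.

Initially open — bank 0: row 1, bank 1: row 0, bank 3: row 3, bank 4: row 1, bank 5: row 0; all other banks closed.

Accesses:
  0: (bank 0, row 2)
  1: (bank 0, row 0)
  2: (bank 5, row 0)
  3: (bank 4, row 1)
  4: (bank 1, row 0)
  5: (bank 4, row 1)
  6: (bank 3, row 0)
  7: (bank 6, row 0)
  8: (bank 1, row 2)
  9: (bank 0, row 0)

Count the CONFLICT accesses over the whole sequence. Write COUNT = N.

COUNT = 4

#0 (0,2) C  (was 1)
#1 (0,0) C  (was 2)
#2 (5,0) H  (was 0)
#3 (4,1) H  (was 1)
#4 (1,0) H  (was 0)
#5 (4,1) H  (was 1)
#6 (3,0) C  (was 3)
#7 (6,0) E
#8 (1,2) C  (was 0)
#9 (0,0) H  (was 0)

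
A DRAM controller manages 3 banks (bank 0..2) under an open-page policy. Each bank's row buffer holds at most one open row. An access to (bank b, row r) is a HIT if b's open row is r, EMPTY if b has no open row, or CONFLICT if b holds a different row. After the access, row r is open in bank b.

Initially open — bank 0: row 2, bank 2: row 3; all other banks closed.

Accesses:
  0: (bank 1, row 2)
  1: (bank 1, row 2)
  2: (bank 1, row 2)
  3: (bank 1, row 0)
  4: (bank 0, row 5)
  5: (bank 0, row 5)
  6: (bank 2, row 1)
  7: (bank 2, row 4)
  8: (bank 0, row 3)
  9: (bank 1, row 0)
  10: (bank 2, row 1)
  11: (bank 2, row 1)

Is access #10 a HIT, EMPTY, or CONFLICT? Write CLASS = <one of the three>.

CLASS = CONFLICT

0: bank 1 row 2 — prev None → EMPTY
1: bank 1 row 2 — prev 2 → HIT
2: bank 1 row 2 — prev 2 → HIT
3: bank 1 row 0 — prev 2 → CONFLICT
4: bank 0 row 5 — prev 2 → CONFLICT
5: bank 0 row 5 — prev 5 → HIT
6: bank 2 row 1 — prev 3 → CONFLICT
7: bank 2 row 4 — prev 1 → CONFLICT
8: bank 0 row 3 — prev 5 → CONFLICT
9: bank 1 row 0 — prev 0 → HIT
10: bank 2 row 1 — prev 4 → CONFLICT
11: bank 2 row 1 — prev 1 → HIT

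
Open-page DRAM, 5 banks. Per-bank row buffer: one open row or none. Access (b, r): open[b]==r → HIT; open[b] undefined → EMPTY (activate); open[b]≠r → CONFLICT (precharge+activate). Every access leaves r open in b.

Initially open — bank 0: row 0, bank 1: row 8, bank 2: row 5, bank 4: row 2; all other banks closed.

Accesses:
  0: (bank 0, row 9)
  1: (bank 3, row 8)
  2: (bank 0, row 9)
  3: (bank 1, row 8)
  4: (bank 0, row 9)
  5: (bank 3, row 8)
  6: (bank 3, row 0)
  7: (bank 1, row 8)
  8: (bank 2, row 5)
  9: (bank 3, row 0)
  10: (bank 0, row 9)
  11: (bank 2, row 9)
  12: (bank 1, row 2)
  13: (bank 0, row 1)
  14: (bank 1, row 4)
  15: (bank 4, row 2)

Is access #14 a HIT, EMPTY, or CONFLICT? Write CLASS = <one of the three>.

CLASS = CONFLICT

  [0] b0 r9: had r0 ⇒ C
  [1] b3 r8: no row ⇒ E
  [2] b0 r9: had r9 ⇒ H
  [3] b1 r8: had r8 ⇒ H
  [4] b0 r9: had r9 ⇒ H
  [5] b3 r8: had r8 ⇒ H
  [6] b3 r0: had r8 ⇒ C
  [7] b1 r8: had r8 ⇒ H
  [8] b2 r5: had r5 ⇒ H
  [9] b3 r0: had r0 ⇒ H
  [10] b0 r9: had r9 ⇒ H
  [11] b2 r9: had r5 ⇒ C
  [12] b1 r2: had r8 ⇒ C
  [13] b0 r1: had r9 ⇒ C
  [14] b1 r4: had r2 ⇒ C
  [15] b4 r2: had r2 ⇒ H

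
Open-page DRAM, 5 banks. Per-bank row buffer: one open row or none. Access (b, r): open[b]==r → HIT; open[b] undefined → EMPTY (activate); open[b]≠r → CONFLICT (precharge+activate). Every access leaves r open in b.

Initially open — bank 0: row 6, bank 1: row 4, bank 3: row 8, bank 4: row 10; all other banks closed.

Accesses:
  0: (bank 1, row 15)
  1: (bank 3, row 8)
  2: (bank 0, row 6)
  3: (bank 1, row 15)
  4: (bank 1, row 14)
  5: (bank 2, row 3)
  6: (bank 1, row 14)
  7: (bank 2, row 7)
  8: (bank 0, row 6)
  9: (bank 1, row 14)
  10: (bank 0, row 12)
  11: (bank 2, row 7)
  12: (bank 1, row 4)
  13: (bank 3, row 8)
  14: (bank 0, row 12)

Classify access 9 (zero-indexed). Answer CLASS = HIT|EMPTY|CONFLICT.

CLASS = HIT

step 0: bank1 4->15 [CONFLICT]
step 1: bank3 8->8 [HIT]
step 2: bank0 6->6 [HIT]
step 3: bank1 15->15 [HIT]
step 4: bank1 15->14 [CONFLICT]
step 5: bank2 None->3 [EMPTY]
step 6: bank1 14->14 [HIT]
step 7: bank2 3->7 [CONFLICT]
step 8: bank0 6->6 [HIT]
step 9: bank1 14->14 [HIT]
step 10: bank0 6->12 [CONFLICT]
step 11: bank2 7->7 [HIT]
step 12: bank1 14->4 [CONFLICT]
step 13: bank3 8->8 [HIT]
step 14: bank0 12->12 [HIT]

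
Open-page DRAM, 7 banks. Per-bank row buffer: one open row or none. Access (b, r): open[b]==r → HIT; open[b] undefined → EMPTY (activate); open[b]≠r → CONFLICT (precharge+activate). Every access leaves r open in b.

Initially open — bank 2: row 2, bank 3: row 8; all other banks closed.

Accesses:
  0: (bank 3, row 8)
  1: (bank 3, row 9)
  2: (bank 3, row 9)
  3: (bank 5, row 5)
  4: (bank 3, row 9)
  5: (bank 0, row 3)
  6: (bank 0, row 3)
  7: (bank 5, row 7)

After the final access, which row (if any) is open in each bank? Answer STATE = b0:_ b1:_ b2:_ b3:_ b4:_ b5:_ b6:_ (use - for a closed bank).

step 0: bank3 8->8 [HIT]
step 1: bank3 8->9 [CONFLICT]
step 2: bank3 9->9 [HIT]
step 3: bank5 None->5 [EMPTY]
step 4: bank3 9->9 [HIT]
step 5: bank0 None->3 [EMPTY]
step 6: bank0 3->3 [HIT]
step 7: bank5 5->7 [CONFLICT]

STATE = b0:3 b1:- b2:2 b3:9 b4:- b5:7 b6:-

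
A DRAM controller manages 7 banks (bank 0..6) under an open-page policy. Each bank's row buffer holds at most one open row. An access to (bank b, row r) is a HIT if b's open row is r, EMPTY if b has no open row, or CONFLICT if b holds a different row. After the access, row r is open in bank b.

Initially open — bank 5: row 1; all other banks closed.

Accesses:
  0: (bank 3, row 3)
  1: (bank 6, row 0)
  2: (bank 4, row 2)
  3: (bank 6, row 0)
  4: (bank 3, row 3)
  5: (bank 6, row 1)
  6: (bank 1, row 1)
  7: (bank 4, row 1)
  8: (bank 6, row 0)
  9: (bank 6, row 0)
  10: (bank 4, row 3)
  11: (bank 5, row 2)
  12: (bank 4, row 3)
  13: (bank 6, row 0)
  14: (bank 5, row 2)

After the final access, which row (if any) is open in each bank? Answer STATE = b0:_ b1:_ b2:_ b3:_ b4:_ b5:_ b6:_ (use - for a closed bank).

  [0] b3 r3: no row ⇒ E
  [1] b6 r0: no row ⇒ E
  [2] b4 r2: no row ⇒ E
  [3] b6 r0: had r0 ⇒ H
  [4] b3 r3: had r3 ⇒ H
  [5] b6 r1: had r0 ⇒ C
  [6] b1 r1: no row ⇒ E
  [7] b4 r1: had r2 ⇒ C
  [8] b6 r0: had r1 ⇒ C
  [9] b6 r0: had r0 ⇒ H
  [10] b4 r3: had r1 ⇒ C
  [11] b5 r2: had r1 ⇒ C
  [12] b4 r3: had r3 ⇒ H
  [13] b6 r0: had r0 ⇒ H
  [14] b5 r2: had r2 ⇒ H

STATE = b0:- b1:1 b2:- b3:3 b4:3 b5:2 b6:0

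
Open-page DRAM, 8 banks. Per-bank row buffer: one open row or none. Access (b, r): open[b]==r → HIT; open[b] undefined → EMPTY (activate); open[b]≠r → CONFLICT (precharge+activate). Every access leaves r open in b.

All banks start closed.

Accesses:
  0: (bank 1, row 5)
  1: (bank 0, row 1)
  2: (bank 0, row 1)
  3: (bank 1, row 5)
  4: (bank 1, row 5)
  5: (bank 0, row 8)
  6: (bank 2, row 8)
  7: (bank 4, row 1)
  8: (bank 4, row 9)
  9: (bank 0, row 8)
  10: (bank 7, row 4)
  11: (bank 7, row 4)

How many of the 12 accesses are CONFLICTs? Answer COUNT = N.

step 0: bank1 None->5 [EMPTY]
step 1: bank0 None->1 [EMPTY]
step 2: bank0 1->1 [HIT]
step 3: bank1 5->5 [HIT]
step 4: bank1 5->5 [HIT]
step 5: bank0 1->8 [CONFLICT]
step 6: bank2 None->8 [EMPTY]
step 7: bank4 None->1 [EMPTY]
step 8: bank4 1->9 [CONFLICT]
step 9: bank0 8->8 [HIT]
step 10: bank7 None->4 [EMPTY]
step 11: bank7 4->4 [HIT]

COUNT = 2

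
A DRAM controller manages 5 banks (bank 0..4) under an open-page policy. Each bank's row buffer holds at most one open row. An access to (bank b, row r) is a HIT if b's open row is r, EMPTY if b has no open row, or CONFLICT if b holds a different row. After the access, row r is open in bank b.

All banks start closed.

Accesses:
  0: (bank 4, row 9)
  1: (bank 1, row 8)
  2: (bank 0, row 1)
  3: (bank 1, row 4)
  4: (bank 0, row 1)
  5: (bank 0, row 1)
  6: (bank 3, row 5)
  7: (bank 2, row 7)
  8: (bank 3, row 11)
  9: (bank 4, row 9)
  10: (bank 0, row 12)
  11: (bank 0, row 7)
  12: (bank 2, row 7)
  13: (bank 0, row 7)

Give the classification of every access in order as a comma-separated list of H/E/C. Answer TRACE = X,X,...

  [0] b4 r9: no row ⇒ E
  [1] b1 r8: no row ⇒ E
  [2] b0 r1: no row ⇒ E
  [3] b1 r4: had r8 ⇒ C
  [4] b0 r1: had r1 ⇒ H
  [5] b0 r1: had r1 ⇒ H
  [6] b3 r5: no row ⇒ E
  [7] b2 r7: no row ⇒ E
  [8] b3 r11: had r5 ⇒ C
  [9] b4 r9: had r9 ⇒ H
  [10] b0 r12: had r1 ⇒ C
  [11] b0 r7: had r12 ⇒ C
  [12] b2 r7: had r7 ⇒ H
  [13] b0 r7: had r7 ⇒ H

TRACE = E,E,E,C,H,H,E,E,C,H,C,C,H,H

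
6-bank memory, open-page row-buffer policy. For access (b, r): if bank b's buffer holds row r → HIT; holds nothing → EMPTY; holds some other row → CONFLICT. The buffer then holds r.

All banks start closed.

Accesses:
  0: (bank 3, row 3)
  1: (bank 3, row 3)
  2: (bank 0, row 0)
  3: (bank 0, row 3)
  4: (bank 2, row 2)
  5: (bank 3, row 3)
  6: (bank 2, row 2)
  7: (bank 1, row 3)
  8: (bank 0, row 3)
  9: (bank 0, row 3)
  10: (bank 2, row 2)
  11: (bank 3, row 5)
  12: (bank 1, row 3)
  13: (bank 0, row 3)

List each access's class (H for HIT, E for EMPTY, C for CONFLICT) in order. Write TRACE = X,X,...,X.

#0 (3,3) E
#1 (3,3) H  (was 3)
#2 (0,0) E
#3 (0,3) C  (was 0)
#4 (2,2) E
#5 (3,3) H  (was 3)
#6 (2,2) H  (was 2)
#7 (1,3) E
#8 (0,3) H  (was 3)
#9 (0,3) H  (was 3)
#10 (2,2) H  (was 2)
#11 (3,5) C  (was 3)
#12 (1,3) H  (was 3)
#13 (0,3) H  (was 3)

TRACE = E,H,E,C,E,H,H,E,H,H,H,C,H,H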